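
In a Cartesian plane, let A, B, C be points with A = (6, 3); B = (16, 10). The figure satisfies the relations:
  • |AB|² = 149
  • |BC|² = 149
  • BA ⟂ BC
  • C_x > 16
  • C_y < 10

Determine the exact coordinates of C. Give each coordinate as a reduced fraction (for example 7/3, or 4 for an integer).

1. C_x = 23  [[BA ⟂ BC ⇒ -10x-7y+230=0] ∩ [|C−(16, 10)|²=149]]
2. C_y = 0  [[BA ⟂ BC ⇒ -10x-7y+230=0] ∩ [|C−(16, 10)|²=149]]
   so C = (23, 0)

C = (23, 0)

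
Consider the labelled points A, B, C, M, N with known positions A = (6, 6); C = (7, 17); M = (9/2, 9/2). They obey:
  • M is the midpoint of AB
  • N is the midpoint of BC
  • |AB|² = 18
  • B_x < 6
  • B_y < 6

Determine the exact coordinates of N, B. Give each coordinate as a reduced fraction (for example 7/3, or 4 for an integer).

N = (5, 10)
B = (3, 3)

1. B_x = 3  [B = 2·M−A = 2·(9/2, 9/2)−(6, 6)]
2. B_y = 3  [B = 2·M−A = 2·(9/2, 9/2)−(6, 6)]
   so B = (3, 3)
3. N_x = 5  [2·N = B+C = (3, 3)+(7, 17)]
4. N_y = 10  [2·N = B+C = (3, 3)+(7, 17)]
   so N = (5, 10)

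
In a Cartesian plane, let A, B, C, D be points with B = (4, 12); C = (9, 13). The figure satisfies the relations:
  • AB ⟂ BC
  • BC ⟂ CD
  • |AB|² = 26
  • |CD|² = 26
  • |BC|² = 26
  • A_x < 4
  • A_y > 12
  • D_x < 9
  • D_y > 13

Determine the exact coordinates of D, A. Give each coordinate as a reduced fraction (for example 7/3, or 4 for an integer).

D = (8, 18)
A = (3, 17)

1. D_x = 8  [[BC ⟂ CD ⇒ 5x+1y-58=0] ∩ [|D−(9, 13)|²=26]]
2. D_y = 18  [[BC ⟂ CD ⇒ 5x+1y-58=0] ∩ [|D−(9, 13)|²=26]]
   so D = (8, 18)
3. A_x = 3  [[AB ⟂ BC ⇒ -5x-1y+32=0] ∩ [|A−(4, 12)|²=26]]
4. A_y = 17  [[AB ⟂ BC ⇒ -5x-1y+32=0] ∩ [|A−(4, 12)|²=26]]
   so A = (3, 17)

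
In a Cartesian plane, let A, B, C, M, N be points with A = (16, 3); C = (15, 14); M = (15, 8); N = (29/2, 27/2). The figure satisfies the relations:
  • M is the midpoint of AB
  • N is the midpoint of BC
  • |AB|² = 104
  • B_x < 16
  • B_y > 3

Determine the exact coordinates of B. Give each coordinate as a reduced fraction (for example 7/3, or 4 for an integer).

1. B_x = 14  [B = 2·M−A = 2·(15, 8)−(16, 3)]
2. B_y = 13  [B = 2·M−A = 2·(15, 8)−(16, 3)]
   so B = (14, 13)

B = (14, 13)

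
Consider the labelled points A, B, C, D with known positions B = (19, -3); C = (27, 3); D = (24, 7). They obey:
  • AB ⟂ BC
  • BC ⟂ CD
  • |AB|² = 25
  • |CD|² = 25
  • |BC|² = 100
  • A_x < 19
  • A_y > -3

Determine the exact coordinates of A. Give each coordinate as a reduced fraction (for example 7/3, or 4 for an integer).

1. A_x = 16  [[AB ⟂ BC ⇒ -8x-6y+134=0] ∩ [|A−(19, -3)|²=25]]
2. A_y = 1  [[AB ⟂ BC ⇒ -8x-6y+134=0] ∩ [|A−(19, -3)|²=25]]
   so A = (16, 1)

A = (16, 1)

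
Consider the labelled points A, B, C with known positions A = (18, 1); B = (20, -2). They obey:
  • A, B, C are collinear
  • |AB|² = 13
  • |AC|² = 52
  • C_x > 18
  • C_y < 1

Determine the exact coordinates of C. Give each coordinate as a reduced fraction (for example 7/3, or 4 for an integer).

C = (22, -5)

1. C_x = 22  [[A, B, C are collinear ⇒ 3x+2y-56=0] ∩ [|C−(18, 1)|²=52]]
2. C_y = -5  [[A, B, C are collinear ⇒ 3x+2y-56=0] ∩ [|C−(18, 1)|²=52]]
   so C = (22, -5)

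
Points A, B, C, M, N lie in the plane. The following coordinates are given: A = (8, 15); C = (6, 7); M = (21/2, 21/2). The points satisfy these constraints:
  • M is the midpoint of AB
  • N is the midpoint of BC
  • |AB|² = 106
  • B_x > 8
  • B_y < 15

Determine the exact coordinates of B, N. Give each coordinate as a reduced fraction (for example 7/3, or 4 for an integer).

B = (13, 6)
N = (19/2, 13/2)

1. B_x = 13  [B = 2·M−A = 2·(21/2, 21/2)−(8, 15)]
2. B_y = 6  [B = 2·M−A = 2·(21/2, 21/2)−(8, 15)]
   so B = (13, 6)
3. N_x = 19/2  [2·N = B+C = (13, 6)+(6, 7)]
4. N_y = 13/2  [2·N = B+C = (13, 6)+(6, 7)]
   so N = (19/2, 13/2)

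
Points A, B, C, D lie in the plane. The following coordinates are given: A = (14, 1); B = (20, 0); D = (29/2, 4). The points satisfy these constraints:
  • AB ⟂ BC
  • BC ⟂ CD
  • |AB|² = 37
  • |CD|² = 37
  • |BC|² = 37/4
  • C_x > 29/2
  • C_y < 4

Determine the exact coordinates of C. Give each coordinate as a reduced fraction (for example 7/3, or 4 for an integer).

C = (41/2, 3)

1. C_x = 41/2  [[AB ⟂ BC ⇒ 6x-1y-120=0] ∩ [|C−(29/2, 4)|²=37]]
2. C_y = 3  [[AB ⟂ BC ⇒ 6x-1y-120=0] ∩ [|C−(29/2, 4)|²=37]]
   so C = (41/2, 3)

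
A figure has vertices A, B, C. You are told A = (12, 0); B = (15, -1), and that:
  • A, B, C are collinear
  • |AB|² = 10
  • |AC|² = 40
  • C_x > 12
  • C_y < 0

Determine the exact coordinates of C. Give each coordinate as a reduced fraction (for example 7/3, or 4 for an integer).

C = (18, -2)

1. C_x = 18  [[A, B, C are collinear ⇒ 1x+3y-12=0] ∩ [|C−(12, 0)|²=40]]
2. C_y = -2  [[A, B, C are collinear ⇒ 1x+3y-12=0] ∩ [|C−(12, 0)|²=40]]
   so C = (18, -2)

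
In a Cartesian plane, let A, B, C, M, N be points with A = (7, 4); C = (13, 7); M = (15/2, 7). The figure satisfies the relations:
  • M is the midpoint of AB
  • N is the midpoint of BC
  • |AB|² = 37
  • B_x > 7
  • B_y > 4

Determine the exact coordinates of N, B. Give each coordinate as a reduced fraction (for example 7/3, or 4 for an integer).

1. B_x = 8  [B = 2·M−A = 2·(15/2, 7)−(7, 4)]
2. B_y = 10  [B = 2·M−A = 2·(15/2, 7)−(7, 4)]
   so B = (8, 10)
3. N_x = 21/2  [2·N = B+C = (8, 10)+(13, 7)]
4. N_y = 17/2  [2·N = B+C = (8, 10)+(13, 7)]
   so N = (21/2, 17/2)

N = (21/2, 17/2)
B = (8, 10)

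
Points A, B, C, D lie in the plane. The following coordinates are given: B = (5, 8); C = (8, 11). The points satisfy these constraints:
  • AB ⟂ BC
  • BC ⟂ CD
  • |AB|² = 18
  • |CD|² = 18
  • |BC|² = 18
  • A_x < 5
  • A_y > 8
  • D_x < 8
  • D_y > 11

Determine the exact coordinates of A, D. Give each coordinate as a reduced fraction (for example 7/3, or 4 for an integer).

A = (2, 11)
D = (5, 14)

1. A_x = 2  [[AB ⟂ BC ⇒ -3x-3y+39=0] ∩ [|A−(5, 8)|²=18]]
2. A_y = 11  [[AB ⟂ BC ⇒ -3x-3y+39=0] ∩ [|A−(5, 8)|²=18]]
   so A = (2, 11)
3. D_x = 5  [[BC ⟂ CD ⇒ 3x+3y-57=0] ∩ [|D−(8, 11)|²=18]]
4. D_y = 14  [[BC ⟂ CD ⇒ 3x+3y-57=0] ∩ [|D−(8, 11)|²=18]]
   so D = (5, 14)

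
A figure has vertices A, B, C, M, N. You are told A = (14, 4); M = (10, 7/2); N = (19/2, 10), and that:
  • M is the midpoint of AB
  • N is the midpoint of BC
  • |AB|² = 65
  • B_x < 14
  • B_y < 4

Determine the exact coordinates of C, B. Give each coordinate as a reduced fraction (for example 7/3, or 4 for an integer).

C = (13, 17)
B = (6, 3)

1. B_x = 6  [B = 2·M−A = 2·(10, 7/2)−(14, 4)]
2. B_y = 3  [B = 2·M−A = 2·(10, 7/2)−(14, 4)]
   so B = (6, 3)
3. C_x = 13  [C = 2·N−B = 2·(19/2, 10)−(6, 3)]
4. C_y = 17  [C = 2·N−B = 2·(19/2, 10)−(6, 3)]
   so C = (13, 17)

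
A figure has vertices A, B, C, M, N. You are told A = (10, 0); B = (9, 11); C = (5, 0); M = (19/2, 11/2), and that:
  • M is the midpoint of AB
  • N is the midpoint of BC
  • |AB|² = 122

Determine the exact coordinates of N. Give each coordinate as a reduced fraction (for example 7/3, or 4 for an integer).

1. N_x = 7  [2·N = B+C = (9, 11)+(5, 0)]
2. N_y = 11/2  [2·N = B+C = (9, 11)+(5, 0)]
   so N = (7, 11/2)

N = (7, 11/2)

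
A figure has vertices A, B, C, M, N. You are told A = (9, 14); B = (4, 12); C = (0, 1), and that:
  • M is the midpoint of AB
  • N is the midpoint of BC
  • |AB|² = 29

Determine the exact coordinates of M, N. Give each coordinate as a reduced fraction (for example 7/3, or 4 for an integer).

M = (13/2, 13)
N = (2, 13/2)

1. M_x = 13/2  [2·M = A+B = (9, 14)+(4, 12)]
2. M_y = 13  [2·M = A+B = (9, 14)+(4, 12)]
   so M = (13/2, 13)
3. N_x = 2  [2·N = B+C = (4, 12)+(0, 1)]
4. N_y = 13/2  [2·N = B+C = (4, 12)+(0, 1)]
   so N = (2, 13/2)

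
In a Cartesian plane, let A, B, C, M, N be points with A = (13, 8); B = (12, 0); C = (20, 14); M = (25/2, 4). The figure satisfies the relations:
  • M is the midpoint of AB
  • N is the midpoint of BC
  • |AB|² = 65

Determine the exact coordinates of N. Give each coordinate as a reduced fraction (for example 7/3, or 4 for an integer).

N = (16, 7)

1. N_x = 16  [2·N = B+C = (12, 0)+(20, 14)]
2. N_y = 7  [2·N = B+C = (12, 0)+(20, 14)]
   so N = (16, 7)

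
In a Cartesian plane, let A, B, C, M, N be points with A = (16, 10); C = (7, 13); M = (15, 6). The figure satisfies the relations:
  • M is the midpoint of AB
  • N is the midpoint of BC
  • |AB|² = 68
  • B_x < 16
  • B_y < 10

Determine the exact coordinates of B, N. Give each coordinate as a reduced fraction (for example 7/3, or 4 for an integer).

1. B_x = 14  [B = 2·M−A = 2·(15, 6)−(16, 10)]
2. B_y = 2  [B = 2·M−A = 2·(15, 6)−(16, 10)]
   so B = (14, 2)
3. N_x = 21/2  [2·N = B+C = (14, 2)+(7, 13)]
4. N_y = 15/2  [2·N = B+C = (14, 2)+(7, 13)]
   so N = (21/2, 15/2)

B = (14, 2)
N = (21/2, 15/2)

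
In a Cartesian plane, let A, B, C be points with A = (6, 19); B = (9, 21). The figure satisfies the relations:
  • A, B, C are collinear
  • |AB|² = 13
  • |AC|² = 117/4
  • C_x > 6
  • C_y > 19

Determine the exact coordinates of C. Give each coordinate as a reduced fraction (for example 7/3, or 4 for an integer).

C = (21/2, 22)

1. C_x = 21/2  [[A, B, C are collinear ⇒ -2x+3y-45=0] ∩ [|C−(6, 19)|²=117/4]]
2. C_y = 22  [[A, B, C are collinear ⇒ -2x+3y-45=0] ∩ [|C−(6, 19)|²=117/4]]
   so C = (21/2, 22)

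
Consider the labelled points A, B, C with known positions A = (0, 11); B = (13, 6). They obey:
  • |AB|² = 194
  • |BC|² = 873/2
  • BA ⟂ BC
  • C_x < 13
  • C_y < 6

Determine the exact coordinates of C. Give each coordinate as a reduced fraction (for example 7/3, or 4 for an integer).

C = (11/2, -27/2)

1. C_x = 11/2  [[BA ⟂ BC ⇒ -13x+5y+139=0] ∩ [|C−(13, 6)|²=873/2]]
2. C_y = -27/2  [[BA ⟂ BC ⇒ -13x+5y+139=0] ∩ [|C−(13, 6)|²=873/2]]
   so C = (11/2, -27/2)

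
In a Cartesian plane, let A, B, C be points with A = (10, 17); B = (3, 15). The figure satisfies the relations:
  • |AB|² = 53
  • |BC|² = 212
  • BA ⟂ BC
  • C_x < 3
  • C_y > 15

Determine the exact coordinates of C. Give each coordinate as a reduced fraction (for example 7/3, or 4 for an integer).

1. C_x = -1  [[BA ⟂ BC ⇒ 7x+2y-51=0] ∩ [|C−(3, 15)|²=212]]
2. C_y = 29  [[BA ⟂ BC ⇒ 7x+2y-51=0] ∩ [|C−(3, 15)|²=212]]
   so C = (-1, 29)

C = (-1, 29)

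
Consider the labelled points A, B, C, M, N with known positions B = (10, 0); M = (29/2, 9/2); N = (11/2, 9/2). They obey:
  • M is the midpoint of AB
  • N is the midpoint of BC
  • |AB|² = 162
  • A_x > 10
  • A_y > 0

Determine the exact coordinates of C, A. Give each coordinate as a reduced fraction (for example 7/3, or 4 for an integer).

C = (1, 9)
A = (19, 9)

1. A_x = 19  [A = 2·M−B = 2·(29/2, 9/2)−(10, 0)]
2. A_y = 9  [A = 2·M−B = 2·(29/2, 9/2)−(10, 0)]
   so A = (19, 9)
3. C_x = 1  [C = 2·N−B = 2·(11/2, 9/2)−(10, 0)]
4. C_y = 9  [C = 2·N−B = 2·(11/2, 9/2)−(10, 0)]
   so C = (1, 9)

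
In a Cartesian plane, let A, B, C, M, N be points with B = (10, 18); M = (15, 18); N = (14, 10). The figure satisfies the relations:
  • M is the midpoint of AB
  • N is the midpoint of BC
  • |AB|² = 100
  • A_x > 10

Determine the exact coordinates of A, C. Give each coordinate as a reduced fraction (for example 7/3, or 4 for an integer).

1. A_x = 20  [A = 2·M−B = 2·(15, 18)−(10, 18)]
2. A_y = 18  [A = 2·M−B = 2·(15, 18)−(10, 18)]
   so A = (20, 18)
3. C_x = 18  [C = 2·N−B = 2·(14, 10)−(10, 18)]
4. C_y = 2  [C = 2·N−B = 2·(14, 10)−(10, 18)]
   so C = (18, 2)

A = (20, 18)
C = (18, 2)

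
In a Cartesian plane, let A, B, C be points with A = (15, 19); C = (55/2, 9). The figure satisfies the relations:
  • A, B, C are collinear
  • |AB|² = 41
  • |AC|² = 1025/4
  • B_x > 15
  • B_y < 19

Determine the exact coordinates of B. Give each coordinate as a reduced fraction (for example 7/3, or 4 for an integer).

1. B_x = 20  [[A, B, C are collinear ⇒ -10x-25/2y+775/2=0] ∩ [|B−(15, 19)|²=41]]
2. B_y = 15  [[A, B, C are collinear ⇒ -10x-25/2y+775/2=0] ∩ [|B−(15, 19)|²=41]]
   so B = (20, 15)

B = (20, 15)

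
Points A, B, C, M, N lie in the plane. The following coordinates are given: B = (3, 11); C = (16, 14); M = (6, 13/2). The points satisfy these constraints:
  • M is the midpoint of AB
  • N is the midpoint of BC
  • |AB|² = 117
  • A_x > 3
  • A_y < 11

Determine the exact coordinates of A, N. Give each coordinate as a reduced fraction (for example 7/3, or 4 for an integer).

1. A_x = 9  [A = 2·M−B = 2·(6, 13/2)−(3, 11)]
2. A_y = 2  [A = 2·M−B = 2·(6, 13/2)−(3, 11)]
   so A = (9, 2)
3. N_x = 19/2  [2·N = B+C = (3, 11)+(16, 14)]
4. N_y = 25/2  [2·N = B+C = (3, 11)+(16, 14)]
   so N = (19/2, 25/2)

A = (9, 2)
N = (19/2, 25/2)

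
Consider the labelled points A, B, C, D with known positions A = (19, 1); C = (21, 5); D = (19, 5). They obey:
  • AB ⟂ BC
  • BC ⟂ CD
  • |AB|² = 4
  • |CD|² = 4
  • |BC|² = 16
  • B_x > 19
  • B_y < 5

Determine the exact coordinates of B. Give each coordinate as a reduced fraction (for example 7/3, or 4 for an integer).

1. B_x = 21  [[BC ⟂ CD ⇒ 2x-42=0] ∩ [|B−(19, 1)|²=4]]
2. B_y = 1  [[BC ⟂ CD ⇒ 2x-42=0] ∩ [|B−(19, 1)|²=4]]
   so B = (21, 1)

B = (21, 1)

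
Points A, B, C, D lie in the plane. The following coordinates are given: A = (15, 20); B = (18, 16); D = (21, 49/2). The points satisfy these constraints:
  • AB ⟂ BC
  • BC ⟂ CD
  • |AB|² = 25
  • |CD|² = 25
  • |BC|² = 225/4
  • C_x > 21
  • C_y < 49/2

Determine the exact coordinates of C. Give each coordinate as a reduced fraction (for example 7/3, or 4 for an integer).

1. C_x = 24  [[AB ⟂ BC ⇒ 3x-4y+10=0] ∩ [|C−(21, 49/2)|²=25]]
2. C_y = 41/2  [[AB ⟂ BC ⇒ 3x-4y+10=0] ∩ [|C−(21, 49/2)|²=25]]
   so C = (24, 41/2)

C = (24, 41/2)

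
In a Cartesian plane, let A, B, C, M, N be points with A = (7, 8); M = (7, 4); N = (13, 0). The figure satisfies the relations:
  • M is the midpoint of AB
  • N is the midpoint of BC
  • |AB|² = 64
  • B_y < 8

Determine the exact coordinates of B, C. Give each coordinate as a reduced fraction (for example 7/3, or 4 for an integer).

B = (7, 0)
C = (19, 0)

1. B_x = 7  [B = 2·M−A = 2·(7, 4)−(7, 8)]
2. B_y = 0  [B = 2·M−A = 2·(7, 4)−(7, 8)]
   so B = (7, 0)
3. C_x = 19  [C = 2·N−B = 2·(13, 0)−(7, 0)]
4. C_y = 0  [C = 2·N−B = 2·(13, 0)−(7, 0)]
   so C = (19, 0)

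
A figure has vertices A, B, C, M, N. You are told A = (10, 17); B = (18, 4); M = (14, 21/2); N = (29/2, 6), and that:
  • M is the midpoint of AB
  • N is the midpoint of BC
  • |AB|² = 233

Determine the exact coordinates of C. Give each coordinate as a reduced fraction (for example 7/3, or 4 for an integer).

C = (11, 8)

1. C_x = 11  [C = 2·N−B = 2·(29/2, 6)−(18, 4)]
2. C_y = 8  [C = 2·N−B = 2·(29/2, 6)−(18, 4)]
   so C = (11, 8)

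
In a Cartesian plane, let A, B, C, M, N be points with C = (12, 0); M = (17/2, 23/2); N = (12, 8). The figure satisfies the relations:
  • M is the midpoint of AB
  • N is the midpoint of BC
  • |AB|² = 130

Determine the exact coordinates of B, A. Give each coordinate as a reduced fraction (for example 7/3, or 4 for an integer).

1. B_x = 12  [B = 2·N−C = 2·(12, 8)−(12, 0)]
2. B_y = 16  [B = 2·N−C = 2·(12, 8)−(12, 0)]
   so B = (12, 16)
3. A_x = 5  [A = 2·M−B = 2·(17/2, 23/2)−(12, 16)]
4. A_y = 7  [A = 2·M−B = 2·(17/2, 23/2)−(12, 16)]
   so A = (5, 7)

B = (12, 16)
A = (5, 7)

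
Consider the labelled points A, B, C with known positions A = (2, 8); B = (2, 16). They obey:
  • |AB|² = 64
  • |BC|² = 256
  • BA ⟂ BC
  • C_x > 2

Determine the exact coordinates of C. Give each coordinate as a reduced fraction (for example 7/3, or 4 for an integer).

1. C_x = 18  [[BA ⟂ BC ⇒ -8y+128=0] ∩ [|C−(2, 16)|²=256]]
2. C_y = 16  [[BA ⟂ BC ⇒ -8y+128=0] ∩ [|C−(2, 16)|²=256]]
   so C = (18, 16)

C = (18, 16)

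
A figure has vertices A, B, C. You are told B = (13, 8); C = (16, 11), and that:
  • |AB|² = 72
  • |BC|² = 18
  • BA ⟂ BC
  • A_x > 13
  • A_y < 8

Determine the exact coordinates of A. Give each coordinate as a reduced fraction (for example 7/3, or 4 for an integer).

A = (19, 2)

1. A_x = 19  [[BA ⟂ BC ⇒ 3x+3y-63=0] ∩ [|A−(13, 8)|²=72]]
2. A_y = 2  [[BA ⟂ BC ⇒ 3x+3y-63=0] ∩ [|A−(13, 8)|²=72]]
   so A = (19, 2)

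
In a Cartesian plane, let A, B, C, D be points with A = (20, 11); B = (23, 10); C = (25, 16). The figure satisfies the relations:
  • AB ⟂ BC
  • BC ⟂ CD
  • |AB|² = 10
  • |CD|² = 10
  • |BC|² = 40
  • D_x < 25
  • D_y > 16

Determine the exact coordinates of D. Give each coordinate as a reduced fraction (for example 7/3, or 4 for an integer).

D = (22, 17)

1. D_x = 22  [[BC ⟂ CD ⇒ 2x+6y-146=0] ∩ [|D−(25, 16)|²=10]]
2. D_y = 17  [[BC ⟂ CD ⇒ 2x+6y-146=0] ∩ [|D−(25, 16)|²=10]]
   so D = (22, 17)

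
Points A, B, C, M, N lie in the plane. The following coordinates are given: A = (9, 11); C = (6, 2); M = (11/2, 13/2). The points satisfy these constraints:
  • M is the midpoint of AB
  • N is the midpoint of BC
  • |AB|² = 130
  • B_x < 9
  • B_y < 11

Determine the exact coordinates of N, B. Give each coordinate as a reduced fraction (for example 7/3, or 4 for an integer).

1. B_x = 2  [B = 2·M−A = 2·(11/2, 13/2)−(9, 11)]
2. B_y = 2  [B = 2·M−A = 2·(11/2, 13/2)−(9, 11)]
   so B = (2, 2)
3. N_x = 4  [2·N = B+C = (2, 2)+(6, 2)]
4. N_y = 2  [2·N = B+C = (2, 2)+(6, 2)]
   so N = (4, 2)

N = (4, 2)
B = (2, 2)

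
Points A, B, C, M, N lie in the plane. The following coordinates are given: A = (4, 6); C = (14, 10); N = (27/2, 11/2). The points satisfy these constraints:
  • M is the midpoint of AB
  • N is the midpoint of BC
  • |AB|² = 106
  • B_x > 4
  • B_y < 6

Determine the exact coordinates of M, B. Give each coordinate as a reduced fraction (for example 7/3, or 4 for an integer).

M = (17/2, 7/2)
B = (13, 1)

1. B_x = 13  [B = 2·N−C = 2·(27/2, 11/2)−(14, 10)]
2. B_y = 1  [B = 2·N−C = 2·(27/2, 11/2)−(14, 10)]
   so B = (13, 1)
3. M_x = 17/2  [2·M = A+B = (4, 6)+(13, 1)]
4. M_y = 7/2  [2·M = A+B = (4, 6)+(13, 1)]
   so M = (17/2, 7/2)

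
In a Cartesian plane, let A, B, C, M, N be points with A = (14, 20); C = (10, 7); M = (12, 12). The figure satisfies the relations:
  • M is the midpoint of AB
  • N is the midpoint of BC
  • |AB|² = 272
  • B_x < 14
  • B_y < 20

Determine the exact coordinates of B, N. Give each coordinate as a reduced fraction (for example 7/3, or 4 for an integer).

1. B_x = 10  [B = 2·M−A = 2·(12, 12)−(14, 20)]
2. B_y = 4  [B = 2·M−A = 2·(12, 12)−(14, 20)]
   so B = (10, 4)
3. N_x = 10  [2·N = B+C = (10, 4)+(10, 7)]
4. N_y = 11/2  [2·N = B+C = (10, 4)+(10, 7)]
   so N = (10, 11/2)

B = (10, 4)
N = (10, 11/2)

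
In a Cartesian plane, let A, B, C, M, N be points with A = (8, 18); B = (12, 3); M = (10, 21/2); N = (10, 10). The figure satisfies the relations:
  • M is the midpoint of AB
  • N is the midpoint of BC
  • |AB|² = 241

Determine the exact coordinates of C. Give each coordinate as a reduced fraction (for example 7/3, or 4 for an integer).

1. C_x = 8  [C = 2·N−B = 2·(10, 10)−(12, 3)]
2. C_y = 17  [C = 2·N−B = 2·(10, 10)−(12, 3)]
   so C = (8, 17)

C = (8, 17)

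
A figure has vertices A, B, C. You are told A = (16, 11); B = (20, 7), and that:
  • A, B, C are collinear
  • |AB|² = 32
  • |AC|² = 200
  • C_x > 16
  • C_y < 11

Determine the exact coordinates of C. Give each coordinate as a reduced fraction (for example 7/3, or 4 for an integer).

C = (26, 1)

1. C_x = 26  [[A, B, C are collinear ⇒ 4x+4y-108=0] ∩ [|C−(16, 11)|²=200]]
2. C_y = 1  [[A, B, C are collinear ⇒ 4x+4y-108=0] ∩ [|C−(16, 11)|²=200]]
   so C = (26, 1)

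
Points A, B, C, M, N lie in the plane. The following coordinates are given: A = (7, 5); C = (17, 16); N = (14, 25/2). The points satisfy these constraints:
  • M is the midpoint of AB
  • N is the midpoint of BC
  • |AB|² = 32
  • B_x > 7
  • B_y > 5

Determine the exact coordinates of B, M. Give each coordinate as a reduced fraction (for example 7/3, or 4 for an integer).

B = (11, 9)
M = (9, 7)

1. B_x = 11  [B = 2·N−C = 2·(14, 25/2)−(17, 16)]
2. B_y = 9  [B = 2·N−C = 2·(14, 25/2)−(17, 16)]
   so B = (11, 9)
3. M_x = 9  [2·M = A+B = (7, 5)+(11, 9)]
4. M_y = 7  [2·M = A+B = (7, 5)+(11, 9)]
   so M = (9, 7)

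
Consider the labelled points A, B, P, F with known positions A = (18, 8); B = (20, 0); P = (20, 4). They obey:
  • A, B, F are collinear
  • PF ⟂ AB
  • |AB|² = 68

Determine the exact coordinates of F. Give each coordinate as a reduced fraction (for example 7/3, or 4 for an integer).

1. F_x = 324/17  [[A, B, F are collinear ⇒ 8x+2y-160=0] ∩ [PF ⟂ AB ⇒ 2x-8y-8=0]]
2. F_y = 64/17  [[A, B, F are collinear ⇒ 8x+2y-160=0] ∩ [PF ⟂ AB ⇒ 2x-8y-8=0]]
   so F = (324/17, 64/17)

F = (324/17, 64/17)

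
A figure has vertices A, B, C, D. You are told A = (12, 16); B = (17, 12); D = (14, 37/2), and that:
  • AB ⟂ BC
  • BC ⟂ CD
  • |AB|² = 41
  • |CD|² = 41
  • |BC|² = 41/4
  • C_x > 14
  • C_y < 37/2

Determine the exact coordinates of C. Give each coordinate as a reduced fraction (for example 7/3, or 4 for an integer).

1. C_x = 19  [[AB ⟂ BC ⇒ 5x-4y-37=0] ∩ [|C−(14, 37/2)|²=41]]
2. C_y = 29/2  [[AB ⟂ BC ⇒ 5x-4y-37=0] ∩ [|C−(14, 37/2)|²=41]]
   so C = (19, 29/2)

C = (19, 29/2)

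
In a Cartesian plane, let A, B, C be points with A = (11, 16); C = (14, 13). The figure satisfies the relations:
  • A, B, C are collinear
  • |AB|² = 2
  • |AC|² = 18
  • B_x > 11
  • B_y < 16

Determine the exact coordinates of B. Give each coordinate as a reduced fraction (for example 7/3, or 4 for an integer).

1. B_x = 12  [[A, B, C are collinear ⇒ -3x-3y+81=0] ∩ [|B−(11, 16)|²=2]]
2. B_y = 15  [[A, B, C are collinear ⇒ -3x-3y+81=0] ∩ [|B−(11, 16)|²=2]]
   so B = (12, 15)

B = (12, 15)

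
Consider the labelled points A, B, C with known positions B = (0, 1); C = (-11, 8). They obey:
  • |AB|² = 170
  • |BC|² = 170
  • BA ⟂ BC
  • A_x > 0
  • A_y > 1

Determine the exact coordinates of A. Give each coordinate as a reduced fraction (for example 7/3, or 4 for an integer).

1. A_x = 7  [[BA ⟂ BC ⇒ -11x+7y-7=0] ∩ [|A−(0, 1)|²=170]]
2. A_y = 12  [[BA ⟂ BC ⇒ -11x+7y-7=0] ∩ [|A−(0, 1)|²=170]]
   so A = (7, 12)

A = (7, 12)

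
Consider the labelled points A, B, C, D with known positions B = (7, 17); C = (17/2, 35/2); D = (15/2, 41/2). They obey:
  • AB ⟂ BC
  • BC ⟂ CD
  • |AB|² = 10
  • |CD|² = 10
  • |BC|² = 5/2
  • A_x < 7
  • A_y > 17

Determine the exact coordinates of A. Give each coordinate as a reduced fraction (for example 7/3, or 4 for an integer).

1. A_x = 6  [[AB ⟂ BC ⇒ -3/2x-1/2y+19=0] ∩ [|A−(7, 17)|²=10]]
2. A_y = 20  [[AB ⟂ BC ⇒ -3/2x-1/2y+19=0] ∩ [|A−(7, 17)|²=10]]
   so A = (6, 20)

A = (6, 20)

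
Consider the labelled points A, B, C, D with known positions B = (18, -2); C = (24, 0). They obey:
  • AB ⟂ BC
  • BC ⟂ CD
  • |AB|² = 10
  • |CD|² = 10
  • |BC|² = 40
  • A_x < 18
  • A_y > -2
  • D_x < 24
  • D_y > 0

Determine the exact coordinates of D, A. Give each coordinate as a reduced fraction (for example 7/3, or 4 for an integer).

1. D_x = 23  [[BC ⟂ CD ⇒ 6x+2y-144=0] ∩ [|D−(24, 0)|²=10]]
2. D_y = 3  [[BC ⟂ CD ⇒ 6x+2y-144=0] ∩ [|D−(24, 0)|²=10]]
   so D = (23, 3)
3. A_x = 17  [[AB ⟂ BC ⇒ -6x-2y+104=0] ∩ [|A−(18, -2)|²=10]]
4. A_y = 1  [[AB ⟂ BC ⇒ -6x-2y+104=0] ∩ [|A−(18, -2)|²=10]]
   so A = (17, 1)

D = (23, 3)
A = (17, 1)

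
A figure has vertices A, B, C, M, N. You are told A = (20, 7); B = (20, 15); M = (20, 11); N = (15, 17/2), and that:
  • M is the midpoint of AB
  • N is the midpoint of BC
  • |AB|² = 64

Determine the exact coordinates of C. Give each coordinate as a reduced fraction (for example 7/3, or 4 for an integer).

C = (10, 2)

1. C_x = 10  [C = 2·N−B = 2·(15, 17/2)−(20, 15)]
2. C_y = 2  [C = 2·N−B = 2·(15, 17/2)−(20, 15)]
   so C = (10, 2)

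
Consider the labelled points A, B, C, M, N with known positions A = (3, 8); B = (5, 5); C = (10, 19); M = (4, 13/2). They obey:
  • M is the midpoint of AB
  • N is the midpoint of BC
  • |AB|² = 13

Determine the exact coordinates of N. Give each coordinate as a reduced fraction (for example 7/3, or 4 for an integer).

N = (15/2, 12)

1. N_x = 15/2  [2·N = B+C = (5, 5)+(10, 19)]
2. N_y = 12  [2·N = B+C = (5, 5)+(10, 19)]
   so N = (15/2, 12)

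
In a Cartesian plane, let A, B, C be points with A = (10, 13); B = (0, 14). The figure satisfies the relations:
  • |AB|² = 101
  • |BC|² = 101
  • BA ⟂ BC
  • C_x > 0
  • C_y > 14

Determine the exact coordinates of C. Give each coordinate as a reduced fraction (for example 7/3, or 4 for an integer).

C = (1, 24)

1. C_x = 1  [[BA ⟂ BC ⇒ 10x-1y+14=0] ∩ [|C−(0, 14)|²=101]]
2. C_y = 24  [[BA ⟂ BC ⇒ 10x-1y+14=0] ∩ [|C−(0, 14)|²=101]]
   so C = (1, 24)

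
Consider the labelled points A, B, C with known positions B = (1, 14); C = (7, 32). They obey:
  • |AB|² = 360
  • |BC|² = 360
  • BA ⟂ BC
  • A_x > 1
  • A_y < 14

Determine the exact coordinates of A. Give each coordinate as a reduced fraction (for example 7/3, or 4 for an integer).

1. A_x = 19  [[BA ⟂ BC ⇒ 6x+18y-258=0] ∩ [|A−(1, 14)|²=360]]
2. A_y = 8  [[BA ⟂ BC ⇒ 6x+18y-258=0] ∩ [|A−(1, 14)|²=360]]
   so A = (19, 8)

A = (19, 8)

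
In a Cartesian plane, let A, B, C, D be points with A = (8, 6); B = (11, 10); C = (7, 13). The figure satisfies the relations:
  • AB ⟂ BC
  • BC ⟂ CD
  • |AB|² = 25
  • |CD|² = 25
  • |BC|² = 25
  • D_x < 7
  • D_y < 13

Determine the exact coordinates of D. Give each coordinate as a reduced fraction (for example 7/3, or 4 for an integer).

1. D_x = 4  [[BC ⟂ CD ⇒ -4x+3y-11=0] ∩ [|D−(7, 13)|²=25]]
2. D_y = 9  [[BC ⟂ CD ⇒ -4x+3y-11=0] ∩ [|D−(7, 13)|²=25]]
   so D = (4, 9)

D = (4, 9)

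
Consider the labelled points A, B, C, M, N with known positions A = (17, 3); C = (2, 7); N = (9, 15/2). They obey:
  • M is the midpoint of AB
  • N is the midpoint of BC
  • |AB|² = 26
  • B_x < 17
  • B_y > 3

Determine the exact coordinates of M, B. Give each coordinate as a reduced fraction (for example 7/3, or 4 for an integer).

1. B_x = 16  [B = 2·N−C = 2·(9, 15/2)−(2, 7)]
2. B_y = 8  [B = 2·N−C = 2·(9, 15/2)−(2, 7)]
   so B = (16, 8)
3. M_x = 33/2  [2·M = A+B = (17, 3)+(16, 8)]
4. M_y = 11/2  [2·M = A+B = (17, 3)+(16, 8)]
   so M = (33/2, 11/2)

M = (33/2, 11/2)
B = (16, 8)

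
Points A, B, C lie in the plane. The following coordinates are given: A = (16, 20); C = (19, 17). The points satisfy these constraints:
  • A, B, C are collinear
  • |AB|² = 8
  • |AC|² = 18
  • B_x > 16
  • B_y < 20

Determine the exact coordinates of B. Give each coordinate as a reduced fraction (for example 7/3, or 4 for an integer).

B = (18, 18)

1. B_x = 18  [[A, B, C are collinear ⇒ -3x-3y+108=0] ∩ [|B−(16, 20)|²=8]]
2. B_y = 18  [[A, B, C are collinear ⇒ -3x-3y+108=0] ∩ [|B−(16, 20)|²=8]]
   so B = (18, 18)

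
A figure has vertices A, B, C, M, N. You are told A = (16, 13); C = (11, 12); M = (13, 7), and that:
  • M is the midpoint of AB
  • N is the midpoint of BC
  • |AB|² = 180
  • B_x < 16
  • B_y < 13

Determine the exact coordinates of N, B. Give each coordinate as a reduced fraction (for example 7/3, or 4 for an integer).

N = (21/2, 13/2)
B = (10, 1)

1. B_x = 10  [B = 2·M−A = 2·(13, 7)−(16, 13)]
2. B_y = 1  [B = 2·M−A = 2·(13, 7)−(16, 13)]
   so B = (10, 1)
3. N_x = 21/2  [2·N = B+C = (10, 1)+(11, 12)]
4. N_y = 13/2  [2·N = B+C = (10, 1)+(11, 12)]
   so N = (21/2, 13/2)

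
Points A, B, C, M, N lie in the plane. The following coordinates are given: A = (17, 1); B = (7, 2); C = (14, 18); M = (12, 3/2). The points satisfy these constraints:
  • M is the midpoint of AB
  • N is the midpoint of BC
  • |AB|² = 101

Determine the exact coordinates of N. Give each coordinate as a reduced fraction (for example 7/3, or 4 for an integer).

1. N_x = 21/2  [2·N = B+C = (7, 2)+(14, 18)]
2. N_y = 10  [2·N = B+C = (7, 2)+(14, 18)]
   so N = (21/2, 10)

N = (21/2, 10)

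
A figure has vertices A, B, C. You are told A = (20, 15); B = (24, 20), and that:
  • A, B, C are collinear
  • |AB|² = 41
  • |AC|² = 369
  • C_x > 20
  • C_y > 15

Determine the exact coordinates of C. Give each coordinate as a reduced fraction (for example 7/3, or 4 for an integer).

1. C_x = 32  [[A, B, C are collinear ⇒ -5x+4y+40=0] ∩ [|C−(20, 15)|²=369]]
2. C_y = 30  [[A, B, C are collinear ⇒ -5x+4y+40=0] ∩ [|C−(20, 15)|²=369]]
   so C = (32, 30)

C = (32, 30)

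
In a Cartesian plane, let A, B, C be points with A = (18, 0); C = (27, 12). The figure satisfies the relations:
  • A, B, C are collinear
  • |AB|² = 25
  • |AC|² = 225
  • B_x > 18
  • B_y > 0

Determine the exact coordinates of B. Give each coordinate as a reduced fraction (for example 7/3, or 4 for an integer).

1. B_x = 21  [[A, B, C are collinear ⇒ 12x-9y-216=0] ∩ [|B−(18, 0)|²=25]]
2. B_y = 4  [[A, B, C are collinear ⇒ 12x-9y-216=0] ∩ [|B−(18, 0)|²=25]]
   so B = (21, 4)

B = (21, 4)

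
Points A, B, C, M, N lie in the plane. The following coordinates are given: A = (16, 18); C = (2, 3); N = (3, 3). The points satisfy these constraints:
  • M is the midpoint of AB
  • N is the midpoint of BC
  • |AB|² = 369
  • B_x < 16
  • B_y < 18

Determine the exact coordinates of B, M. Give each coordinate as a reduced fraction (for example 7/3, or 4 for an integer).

1. B_x = 4  [B = 2·N−C = 2·(3, 3)−(2, 3)]
2. B_y = 3  [B = 2·N−C = 2·(3, 3)−(2, 3)]
   so B = (4, 3)
3. M_x = 10  [2·M = A+B = (16, 18)+(4, 3)]
4. M_y = 21/2  [2·M = A+B = (16, 18)+(4, 3)]
   so M = (10, 21/2)

B = (4, 3)
M = (10, 21/2)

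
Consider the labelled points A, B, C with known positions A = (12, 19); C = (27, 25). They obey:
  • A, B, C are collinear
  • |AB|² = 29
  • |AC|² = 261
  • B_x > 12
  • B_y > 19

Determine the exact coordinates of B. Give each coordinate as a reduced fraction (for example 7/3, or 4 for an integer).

1. B_x = 17  [[A, B, C are collinear ⇒ 6x-15y+213=0] ∩ [|B−(12, 19)|²=29]]
2. B_y = 21  [[A, B, C are collinear ⇒ 6x-15y+213=0] ∩ [|B−(12, 19)|²=29]]
   so B = (17, 21)

B = (17, 21)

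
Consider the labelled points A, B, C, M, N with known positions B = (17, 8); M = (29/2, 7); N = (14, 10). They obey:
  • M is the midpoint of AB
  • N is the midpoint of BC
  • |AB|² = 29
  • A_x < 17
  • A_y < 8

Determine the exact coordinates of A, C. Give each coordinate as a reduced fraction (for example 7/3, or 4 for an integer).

1. A_x = 12  [A = 2·M−B = 2·(29/2, 7)−(17, 8)]
2. A_y = 6  [A = 2·M−B = 2·(29/2, 7)−(17, 8)]
   so A = (12, 6)
3. C_x = 11  [C = 2·N−B = 2·(14, 10)−(17, 8)]
4. C_y = 12  [C = 2·N−B = 2·(14, 10)−(17, 8)]
   so C = (11, 12)

A = (12, 6)
C = (11, 12)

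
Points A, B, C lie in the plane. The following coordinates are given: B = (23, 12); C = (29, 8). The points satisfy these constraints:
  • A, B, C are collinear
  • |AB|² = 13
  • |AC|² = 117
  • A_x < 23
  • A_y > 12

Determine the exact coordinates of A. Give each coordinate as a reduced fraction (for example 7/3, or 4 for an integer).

A = (20, 14)

1. A_x = 20  [[A, B, C are collinear ⇒ 4x+6y-164=0] ∩ [|A−(23, 12)|²=13]]
2. A_y = 14  [[A, B, C are collinear ⇒ 4x+6y-164=0] ∩ [|A−(23, 12)|²=13]]
   so A = (20, 14)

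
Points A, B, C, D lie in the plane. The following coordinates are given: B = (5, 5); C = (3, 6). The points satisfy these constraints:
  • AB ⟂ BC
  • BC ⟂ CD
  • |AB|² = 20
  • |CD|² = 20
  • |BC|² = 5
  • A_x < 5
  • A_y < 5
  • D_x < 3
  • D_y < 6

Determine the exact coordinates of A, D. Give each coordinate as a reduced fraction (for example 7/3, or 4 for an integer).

A = (3, 1)
D = (1, 2)

1. A_x = 3  [[AB ⟂ BC ⇒ 2x-1y-5=0] ∩ [|A−(5, 5)|²=20]]
2. A_y = 1  [[AB ⟂ BC ⇒ 2x-1y-5=0] ∩ [|A−(5, 5)|²=20]]
   so A = (3, 1)
3. D_x = 1  [[BC ⟂ CD ⇒ -2x+1y=0] ∩ [|D−(3, 6)|²=20]]
4. D_y = 2  [[BC ⟂ CD ⇒ -2x+1y=0] ∩ [|D−(3, 6)|²=20]]
   so D = (1, 2)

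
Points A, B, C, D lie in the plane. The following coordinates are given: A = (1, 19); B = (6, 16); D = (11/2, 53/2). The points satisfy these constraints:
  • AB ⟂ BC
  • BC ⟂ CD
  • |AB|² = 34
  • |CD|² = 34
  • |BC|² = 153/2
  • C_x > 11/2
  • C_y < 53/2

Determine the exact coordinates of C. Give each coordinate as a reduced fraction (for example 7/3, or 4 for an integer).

1. C_x = 21/2  [[AB ⟂ BC ⇒ 5x-3y+18=0] ∩ [|C−(11/2, 53/2)|²=34]]
2. C_y = 47/2  [[AB ⟂ BC ⇒ 5x-3y+18=0] ∩ [|C−(11/2, 53/2)|²=34]]
   so C = (21/2, 47/2)

C = (21/2, 47/2)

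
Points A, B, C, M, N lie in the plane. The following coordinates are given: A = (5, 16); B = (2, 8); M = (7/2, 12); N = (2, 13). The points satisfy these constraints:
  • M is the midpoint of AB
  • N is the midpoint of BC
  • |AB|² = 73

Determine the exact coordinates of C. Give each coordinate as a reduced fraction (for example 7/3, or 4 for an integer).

C = (2, 18)

1. C_x = 2  [C = 2·N−B = 2·(2, 13)−(2, 8)]
2. C_y = 18  [C = 2·N−B = 2·(2, 13)−(2, 8)]
   so C = (2, 18)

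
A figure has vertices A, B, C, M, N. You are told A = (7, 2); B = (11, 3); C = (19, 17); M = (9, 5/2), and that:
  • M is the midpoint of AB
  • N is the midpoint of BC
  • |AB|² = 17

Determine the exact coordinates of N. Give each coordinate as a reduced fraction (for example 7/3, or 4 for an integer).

N = (15, 10)

1. N_x = 15  [2·N = B+C = (11, 3)+(19, 17)]
2. N_y = 10  [2·N = B+C = (11, 3)+(19, 17)]
   so N = (15, 10)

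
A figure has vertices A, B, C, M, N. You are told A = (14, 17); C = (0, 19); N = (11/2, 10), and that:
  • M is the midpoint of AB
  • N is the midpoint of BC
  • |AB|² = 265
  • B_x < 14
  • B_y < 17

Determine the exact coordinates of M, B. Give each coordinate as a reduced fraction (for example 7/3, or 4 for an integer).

1. B_x = 11  [B = 2·N−C = 2·(11/2, 10)−(0, 19)]
2. B_y = 1  [B = 2·N−C = 2·(11/2, 10)−(0, 19)]
   so B = (11, 1)
3. M_x = 25/2  [2·M = A+B = (14, 17)+(11, 1)]
4. M_y = 9  [2·M = A+B = (14, 17)+(11, 1)]
   so M = (25/2, 9)

M = (25/2, 9)
B = (11, 1)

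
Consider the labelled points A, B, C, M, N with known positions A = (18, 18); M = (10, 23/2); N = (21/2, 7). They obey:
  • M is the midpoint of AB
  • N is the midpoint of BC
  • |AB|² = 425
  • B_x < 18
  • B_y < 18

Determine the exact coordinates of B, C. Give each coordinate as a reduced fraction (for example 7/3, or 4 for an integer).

1. B_x = 2  [B = 2·M−A = 2·(10, 23/2)−(18, 18)]
2. B_y = 5  [B = 2·M−A = 2·(10, 23/2)−(18, 18)]
   so B = (2, 5)
3. C_x = 19  [C = 2·N−B = 2·(21/2, 7)−(2, 5)]
4. C_y = 9  [C = 2·N−B = 2·(21/2, 7)−(2, 5)]
   so C = (19, 9)

B = (2, 5)
C = (19, 9)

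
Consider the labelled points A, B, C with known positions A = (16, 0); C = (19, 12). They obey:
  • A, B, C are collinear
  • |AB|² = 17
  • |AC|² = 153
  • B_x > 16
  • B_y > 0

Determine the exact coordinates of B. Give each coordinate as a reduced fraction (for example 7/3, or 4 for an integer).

B = (17, 4)

1. B_x = 17  [[A, B, C are collinear ⇒ 12x-3y-192=0] ∩ [|B−(16, 0)|²=17]]
2. B_y = 4  [[A, B, C are collinear ⇒ 12x-3y-192=0] ∩ [|B−(16, 0)|²=17]]
   so B = (17, 4)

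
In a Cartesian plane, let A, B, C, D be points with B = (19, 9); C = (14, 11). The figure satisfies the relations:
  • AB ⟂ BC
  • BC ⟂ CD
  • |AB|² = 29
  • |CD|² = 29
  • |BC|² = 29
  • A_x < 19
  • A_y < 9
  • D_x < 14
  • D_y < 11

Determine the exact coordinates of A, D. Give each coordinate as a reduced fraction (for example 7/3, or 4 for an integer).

1. A_x = 17  [[AB ⟂ BC ⇒ 5x-2y-77=0] ∩ [|A−(19, 9)|²=29]]
2. A_y = 4  [[AB ⟂ BC ⇒ 5x-2y-77=0] ∩ [|A−(19, 9)|²=29]]
   so A = (17, 4)
3. D_x = 12  [[BC ⟂ CD ⇒ -5x+2y+48=0] ∩ [|D−(14, 11)|²=29]]
4. D_y = 6  [[BC ⟂ CD ⇒ -5x+2y+48=0] ∩ [|D−(14, 11)|²=29]]
   so D = (12, 6)

A = (17, 4)
D = (12, 6)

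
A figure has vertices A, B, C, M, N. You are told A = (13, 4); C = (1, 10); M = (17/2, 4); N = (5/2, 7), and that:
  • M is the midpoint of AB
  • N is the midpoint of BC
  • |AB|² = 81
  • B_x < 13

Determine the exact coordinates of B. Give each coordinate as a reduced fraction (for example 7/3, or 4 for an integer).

B = (4, 4)

1. B_x = 4  [B = 2·M−A = 2·(17/2, 4)−(13, 4)]
2. B_y = 4  [B = 2·M−A = 2·(17/2, 4)−(13, 4)]
   so B = (4, 4)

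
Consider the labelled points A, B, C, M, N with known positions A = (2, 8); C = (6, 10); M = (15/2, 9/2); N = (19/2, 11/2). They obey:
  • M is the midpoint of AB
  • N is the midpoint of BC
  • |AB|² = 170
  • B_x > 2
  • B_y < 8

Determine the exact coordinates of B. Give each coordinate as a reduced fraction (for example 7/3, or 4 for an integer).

B = (13, 1)

1. B_x = 13  [B = 2·M−A = 2·(15/2, 9/2)−(2, 8)]
2. B_y = 1  [B = 2·M−A = 2·(15/2, 9/2)−(2, 8)]
   so B = (13, 1)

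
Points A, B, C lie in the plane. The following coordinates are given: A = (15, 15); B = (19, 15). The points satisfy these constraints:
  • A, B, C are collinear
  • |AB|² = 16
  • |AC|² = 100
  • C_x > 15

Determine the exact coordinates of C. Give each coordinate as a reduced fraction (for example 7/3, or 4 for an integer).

1. C_x = 25  [[A, B, C are collinear ⇒ 4y-60=0] ∩ [|C−(15, 15)|²=100]]
2. C_y = 15  [[A, B, C are collinear ⇒ 4y-60=0] ∩ [|C−(15, 15)|²=100]]
   so C = (25, 15)

C = (25, 15)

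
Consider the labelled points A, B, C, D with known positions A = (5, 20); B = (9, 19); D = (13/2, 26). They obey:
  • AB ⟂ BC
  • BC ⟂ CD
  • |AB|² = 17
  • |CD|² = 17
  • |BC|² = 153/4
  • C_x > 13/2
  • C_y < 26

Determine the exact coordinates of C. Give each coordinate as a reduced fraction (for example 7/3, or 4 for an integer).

C = (21/2, 25)

1. C_x = 21/2  [[AB ⟂ BC ⇒ 4x-1y-17=0] ∩ [|C−(13/2, 26)|²=17]]
2. C_y = 25  [[AB ⟂ BC ⇒ 4x-1y-17=0] ∩ [|C−(13/2, 26)|²=17]]
   so C = (21/2, 25)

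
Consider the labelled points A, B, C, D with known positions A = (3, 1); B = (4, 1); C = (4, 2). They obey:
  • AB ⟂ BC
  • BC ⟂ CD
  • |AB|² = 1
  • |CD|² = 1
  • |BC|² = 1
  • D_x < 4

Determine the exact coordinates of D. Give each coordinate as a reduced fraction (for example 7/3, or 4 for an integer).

1. D_x = 3  [[BC ⟂ CD ⇒ 1y-2=0] ∩ [|D−(4, 2)|²=1]]
2. D_y = 2  [[BC ⟂ CD ⇒ 1y-2=0] ∩ [|D−(4, 2)|²=1]]
   so D = (3, 2)

D = (3, 2)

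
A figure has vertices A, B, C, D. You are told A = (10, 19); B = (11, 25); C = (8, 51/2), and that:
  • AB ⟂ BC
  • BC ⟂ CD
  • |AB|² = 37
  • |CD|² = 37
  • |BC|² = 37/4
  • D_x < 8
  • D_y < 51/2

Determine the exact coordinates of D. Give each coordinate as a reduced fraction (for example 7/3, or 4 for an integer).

D = (7, 39/2)

1. D_x = 7  [[BC ⟂ CD ⇒ -3x+1/2y+45/4=0] ∩ [|D−(8, 51/2)|²=37]]
2. D_y = 39/2  [[BC ⟂ CD ⇒ -3x+1/2y+45/4=0] ∩ [|D−(8, 51/2)|²=37]]
   so D = (7, 39/2)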